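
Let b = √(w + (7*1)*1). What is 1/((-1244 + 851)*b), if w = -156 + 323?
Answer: -√174/68382 ≈ -0.00019290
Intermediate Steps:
w = 167
b = √174 (b = √(167 + (7*1)*1) = √(167 + 7*1) = √(167 + 7) = √174 ≈ 13.191)
1/((-1244 + 851)*b) = 1/((-1244 + 851)*√174) = 1/(-393*√174) = -√174/68382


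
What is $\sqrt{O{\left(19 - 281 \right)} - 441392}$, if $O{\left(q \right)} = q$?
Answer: $i \sqrt{441654} \approx 664.57 i$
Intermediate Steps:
$\sqrt{O{\left(19 - 281 \right)} - 441392} = \sqrt{\left(19 - 281\right) - 441392} = \sqrt{-262 - 441392} = \sqrt{-441654} = i \sqrt{441654}$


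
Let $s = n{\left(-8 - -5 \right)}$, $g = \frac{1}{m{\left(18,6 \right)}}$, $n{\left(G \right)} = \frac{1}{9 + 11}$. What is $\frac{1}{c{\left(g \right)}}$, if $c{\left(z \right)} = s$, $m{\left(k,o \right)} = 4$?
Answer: $20$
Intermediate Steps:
$n{\left(G \right)} = \frac{1}{20}$
$g = \frac{1}{4} \approx 0.25$
$s = \frac{1}{20} \approx 0.05$
$c{\left(z \right)} = \frac{1}{20}$
$\frac{1}{c{\left(g \right)}} = \frac{1}{\frac{1}{20}} = 20$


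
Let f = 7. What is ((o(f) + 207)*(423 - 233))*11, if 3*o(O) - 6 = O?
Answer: 1325060/3 ≈ 4.4169e+5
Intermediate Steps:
o(O) = 2 + O/3
((o(f) + 207)*(423 - 233))*11 = (((2 + (⅓)*7) + 207)*(423 - 233))*11 = (((2 + 7/3) + 207)*190)*11 = ((13/3 + 207)*190)*11 = ((634/3)*190)*11 = (120460/3)*11 = 1325060/3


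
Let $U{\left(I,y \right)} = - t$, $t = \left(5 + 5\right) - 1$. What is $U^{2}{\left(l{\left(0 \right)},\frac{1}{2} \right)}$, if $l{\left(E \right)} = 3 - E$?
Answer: $81$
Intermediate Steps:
$t = 9$ ($t = 10 - 1 = 9$)
$U{\left(I,y \right)} = -9$ ($U{\left(I,y \right)} = \left(-1\right) 9 = -9$)
$U^{2}{\left(l{\left(0 \right)},\frac{1}{2} \right)} = \left(-9\right)^{2} = 81$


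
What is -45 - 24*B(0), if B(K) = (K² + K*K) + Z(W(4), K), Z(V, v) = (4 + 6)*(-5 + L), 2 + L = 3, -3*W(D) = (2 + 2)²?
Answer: 915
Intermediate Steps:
W(D) = -16/3 (W(D) = -(2 + 2)²/3 = -⅓*4² = -⅓*16 = -16/3)
L = 1 (L = -2 + 3 = 1)
Z(V, v) = -40 (Z(V, v) = (4 + 6)*(-5 + 1) = 10*(-4) = -40)
B(K) = -40 + 2*K² (B(K) = (K² + K*K) - 40 = (K² + K²) - 40 = 2*K² - 40 = -40 + 2*K²)
-45 - 24*B(0) = -45 - 24*(-40 + 2*0²) = -45 - 24*(-40 + 2*0) = -45 - 24*(-40 + 0) = -45 - 24*(-40) = -45 + 960 = 915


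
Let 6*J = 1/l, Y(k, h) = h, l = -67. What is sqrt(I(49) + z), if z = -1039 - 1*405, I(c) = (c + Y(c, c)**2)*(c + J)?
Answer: sqrt(4791554781)/201 ≈ 344.38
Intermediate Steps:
J = -1/402 (J = (1/6)/(-67) = (1/6)*(-1/67) = -1/402 ≈ -0.0024876)
I(c) = (-1/402 + c)*(c + c**2) (I(c) = (c + c**2)*(c - 1/402) = (c + c**2)*(-1/402 + c) = (-1/402 + c)*(c + c**2))
z = -1444 (z = -1039 - 405 = -1444)
sqrt(I(49) + z) = sqrt((1/402)*49*(-1 + 401*49 + 402*49**2) - 1444) = sqrt((1/402)*49*(-1 + 19649 + 402*2401) - 1444) = sqrt((1/402)*49*(-1 + 19649 + 965202) - 1444) = sqrt((1/402)*49*984850 - 1444) = sqrt(24128825/201 - 1444) = sqrt(23838581/201) = sqrt(4791554781)/201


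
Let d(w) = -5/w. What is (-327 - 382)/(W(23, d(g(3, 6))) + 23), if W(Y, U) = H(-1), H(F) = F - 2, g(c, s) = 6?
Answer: -709/20 ≈ -35.450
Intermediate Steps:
H(F) = -2 + F
W(Y, U) = -3 (W(Y, U) = -2 - 1 = -3)
(-327 - 382)/(W(23, d(g(3, 6))) + 23) = (-327 - 382)/(-3 + 23) = -709/20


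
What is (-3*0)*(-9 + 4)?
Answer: 0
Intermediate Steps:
(-3*0)*(-9 + 4) = 0*(-5) = 0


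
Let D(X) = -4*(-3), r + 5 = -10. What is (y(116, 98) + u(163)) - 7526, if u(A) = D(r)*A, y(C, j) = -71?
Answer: -5641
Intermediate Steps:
r = -15 (r = -5 - 10 = -15)
D(X) = 12
u(A) = 12*A
(y(116, 98) + u(163)) - 7526 = (-71 + 12*163) - 7526 = (-71 + 1956) - 7526 = 1885 - 7526 = -5641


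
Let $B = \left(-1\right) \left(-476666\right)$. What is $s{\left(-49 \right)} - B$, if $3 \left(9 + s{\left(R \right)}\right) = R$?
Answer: $- \frac{1430074}{3} \approx -4.7669 \cdot 10^{5}$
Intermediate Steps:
$B = 476666$
$s{\left(R \right)} = -9 + \frac{R}{3}$
$s{\left(-49 \right)} - B = \left(-9 + \frac{1}{3} \left(-49\right)\right) - 476666 = \left(-9 - \frac{49}{3}\right) - 476666 = - \frac{76}{3} - 476666 = - \frac{1430074}{3}$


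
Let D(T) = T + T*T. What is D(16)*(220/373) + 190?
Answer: 130710/373 ≈ 350.43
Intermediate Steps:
D(T) = T + T²
D(16)*(220/373) + 190 = (16*(1 + 16))*(220/373) + 190 = (16*17)*(220*(1/373)) + 190 = 272*(220/373) + 190 = 59840/373 + 190 = 130710/373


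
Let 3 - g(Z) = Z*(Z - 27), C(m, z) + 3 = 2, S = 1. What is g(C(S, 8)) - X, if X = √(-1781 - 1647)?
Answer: -25 - 2*I*√857 ≈ -25.0 - 58.549*I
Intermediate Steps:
C(m, z) = -1 (C(m, z) = -3 + 2 = -1)
g(Z) = 3 - Z*(-27 + Z) (g(Z) = 3 - Z*(Z - 27) = 3 - Z*(-27 + Z))
X = 2*I*√857 (X = √(-3428) = 2*I*√857 ≈ 58.549*I)
g(C(S, 8)) - X = (3 - 1*(-1)² + 27*(-1)) - 2*I*√857 = (3 - 1*1 - 27) - 2*I*√857 = (3 - 1 - 27) - 2*I*√857 = -25 - 2*I*√857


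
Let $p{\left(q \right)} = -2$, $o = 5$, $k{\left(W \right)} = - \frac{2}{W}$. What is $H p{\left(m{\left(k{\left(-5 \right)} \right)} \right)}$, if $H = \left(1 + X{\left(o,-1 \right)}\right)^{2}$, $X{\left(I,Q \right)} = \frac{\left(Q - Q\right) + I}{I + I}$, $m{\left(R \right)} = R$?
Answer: $- \frac{9}{2} \approx -4.5$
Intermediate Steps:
$X{\left(I,Q \right)} = \frac{1}{2}$ ($X{\left(I,Q \right)} = \frac{0 + I}{2 I} = I \frac{1}{2 I} = \frac{1}{2}$)
$H = \frac{9}{4}$ ($H = \left(1 + \frac{1}{2}\right)^{2} = \left(\frac{3}{2}\right)^{2} = \frac{9}{4} \approx 2.25$)
$H p{\left(m{\left(k{\left(-5 \right)} \right)} \right)} = \frac{9}{4} \left(-2\right) = - \frac{9}{2}$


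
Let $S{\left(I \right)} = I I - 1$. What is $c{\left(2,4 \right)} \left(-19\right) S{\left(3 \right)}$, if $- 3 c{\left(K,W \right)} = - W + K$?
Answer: $- \frac{304}{3} \approx -101.33$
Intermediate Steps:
$c{\left(K,W \right)} = - \frac{K}{3} + \frac{W}{3}$ ($c{\left(K,W \right)} = - \frac{- W + K}{3} = - \frac{K - W}{3} = - \frac{K}{3} + \frac{W}{3}$)
$S{\left(I \right)} = -1 + I^{2}$ ($S{\left(I \right)} = I^{2} - 1 = -1 + I^{2}$)
$c{\left(2,4 \right)} \left(-19\right) S{\left(3 \right)} = \left(\left(- \frac{1}{3}\right) 2 + \frac{1}{3} \cdot 4\right) \left(-19\right) \left(-1 + 3^{2}\right) = \left(- \frac{2}{3} + \frac{4}{3}\right) \left(-19\right) \left(-1 + 9\right) = \frac{2}{3} \left(-19\right) 8 = \left(- \frac{38}{3}\right) 8 = - \frac{304}{3}$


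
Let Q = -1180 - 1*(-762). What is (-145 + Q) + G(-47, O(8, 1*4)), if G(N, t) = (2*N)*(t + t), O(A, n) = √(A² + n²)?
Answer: -563 - 752*√5 ≈ -2244.5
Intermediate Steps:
Q = -418 (Q = -1180 + 762 = -418)
G(N, t) = 4*N*t (G(N, t) = (2*N)*(2*t) = 4*N*t)
(-145 + Q) + G(-47, O(8, 1*4)) = (-145 - 418) + 4*(-47)*√(8² + (1*4)²) = -563 + 4*(-47)*√(64 + 4²) = -563 + 4*(-47)*√(64 + 16) = -563 + 4*(-47)*√80 = -563 + 4*(-47)*(4*√5) = -563 - 752*√5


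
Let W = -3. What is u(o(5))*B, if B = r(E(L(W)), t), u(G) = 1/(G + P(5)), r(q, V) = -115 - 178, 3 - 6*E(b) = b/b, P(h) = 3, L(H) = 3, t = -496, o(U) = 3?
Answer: -293/6 ≈ -48.833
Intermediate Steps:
E(b) = ⅓ (E(b) = ½ - b/(6*b) = ½ - ⅙*1 = ½ - ⅙ = ⅓)
r(q, V) = -293
u(G) = 1/(3 + G) (u(G) = 1/(G + 3) = 1/(3 + G))
B = -293
u(o(5))*B = -293/(3 + 3) = -293/6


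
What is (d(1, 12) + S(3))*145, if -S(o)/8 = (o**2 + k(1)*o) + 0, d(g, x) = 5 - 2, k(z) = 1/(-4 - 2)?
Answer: -9425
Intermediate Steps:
k(z) = -1/6 (k(z) = 1/(-6) = -1/6)
d(g, x) = 3
S(o) = -8*o**2 + 4*o/3 (S(o) = -8*((o**2 - o/6) + 0) = -8*(o**2 - o/6) = -8*o**2 + 4*o/3)
(d(1, 12) + S(3))*145 = (3 + (4/3)*3*(1 - 6*3))*145 = (3 + (4/3)*3*(1 - 18))*145 = (3 + (4/3)*3*(-17))*145 = (3 - 68)*145 = -65*145 = -9425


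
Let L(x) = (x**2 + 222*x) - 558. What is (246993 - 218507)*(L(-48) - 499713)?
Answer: -14488634778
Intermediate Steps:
L(x) = -558 + x**2 + 222*x
(246993 - 218507)*(L(-48) - 499713) = (246993 - 218507)*((-558 + (-48)**2 + 222*(-48)) - 499713) = 28486*((-558 + 2304 - 10656) - 499713) = 28486*(-8910 - 499713) = 28486*(-508623) = -14488634778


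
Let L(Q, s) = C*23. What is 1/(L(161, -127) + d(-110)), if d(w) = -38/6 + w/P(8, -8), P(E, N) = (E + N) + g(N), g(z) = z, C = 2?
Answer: 12/641 ≈ 0.018721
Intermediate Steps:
P(E, N) = E + 2*N (P(E, N) = (E + N) + N = E + 2*N)
d(w) = -19/3 - w/8 (d(w) = -38/6 + w/(8 + 2*(-8)) = -38*⅙ + w/(8 - 16) = -19/3 + w/(-8) = -19/3 + w*(-⅛) = -19/3 - w/8)
L(Q, s) = 46 (L(Q, s) = 2*23 = 46)
1/(L(161, -127) + d(-110)) = 1/(46 + (-19/3 - ⅛*(-110))) = 1/(46 + (-19/3 + 55/4)) = 1/(46 + 89/12) = 1/(641/12) = 12/641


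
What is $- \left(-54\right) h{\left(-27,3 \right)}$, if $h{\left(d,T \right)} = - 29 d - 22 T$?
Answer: $38718$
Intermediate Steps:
$- \left(-54\right) h{\left(-27,3 \right)} = - \left(-54\right) \left(\left(-29\right) \left(-27\right) - 66\right) = - \left(-54\right) \left(783 - 66\right) = - \left(-54\right) 717 = \left(-1\right) \left(-38718\right) = 38718$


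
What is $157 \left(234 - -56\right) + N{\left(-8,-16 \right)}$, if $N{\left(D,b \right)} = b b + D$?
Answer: $45778$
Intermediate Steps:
$N{\left(D,b \right)} = D + b^{2}$ ($N{\left(D,b \right)} = b^{2} + D = D + b^{2}$)
$157 \left(234 - -56\right) + N{\left(-8,-16 \right)} = 157 \left(234 - -56\right) - \left(8 - \left(-16\right)^{2}\right) = 157 \left(234 + 56\right) + \left(-8 + 256\right) = 157 \cdot 290 + 248 = 45530 + 248 = 45778$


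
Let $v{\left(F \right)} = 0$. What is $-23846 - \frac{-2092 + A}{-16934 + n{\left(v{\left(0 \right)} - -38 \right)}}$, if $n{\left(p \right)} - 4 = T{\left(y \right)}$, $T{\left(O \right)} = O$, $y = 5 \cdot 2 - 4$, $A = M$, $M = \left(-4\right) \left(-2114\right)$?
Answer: $- \frac{100890835}{4231} \approx -23846.0$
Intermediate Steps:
$M = 8456$
$A = 8456$
$y = 6$ ($y = 10 - 4 = 6$)
$n{\left(p \right)} = 10$ ($n{\left(p \right)} = 4 + 6 = 10$)
$-23846 - \frac{-2092 + A}{-16934 + n{\left(v{\left(0 \right)} - -38 \right)}} = -23846 - \frac{-2092 + 8456}{-16934 + 10} = -23846 - \frac{6364}{-16924} = -23846 - 6364 \left(- \frac{1}{16924}\right) = -23846 - - \frac{1591}{4231} = -23846 + \frac{1591}{4231} = - \frac{100890835}{4231}$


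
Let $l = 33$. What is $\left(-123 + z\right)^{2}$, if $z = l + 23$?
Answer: $4489$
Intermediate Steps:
$z = 56$ ($z = 33 + 23 = 56$)
$\left(-123 + z\right)^{2} = \left(-123 + 56\right)^{2} = \left(-67\right)^{2} = 4489$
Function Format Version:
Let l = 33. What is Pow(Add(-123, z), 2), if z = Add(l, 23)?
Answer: 4489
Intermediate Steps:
z = 56 (z = Add(33, 23) = 56)
Pow(Add(-123, z), 2) = Pow(Add(-123, 56), 2) = Pow(-67, 2) = 4489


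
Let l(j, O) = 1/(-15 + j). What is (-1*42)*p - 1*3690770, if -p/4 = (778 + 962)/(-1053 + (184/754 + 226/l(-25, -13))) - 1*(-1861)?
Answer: -612083794898/181189 ≈ -3.3782e+6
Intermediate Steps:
p = -9440521772/1268323 (p = -4*((778 + 962)/(-1053 + (184/754 + 226/(1/(-15 - 25)))) - 1*(-1861)) = -4*(1740/(-1053 + (184*(1/754) + 226/(1/(-40)))) + 1861) = -4*(1740/(-1053 + (92/377 + 226/(-1/40))) + 1861) = -4*(1740/(-1053 + (92/377 + 226*(-40))) + 1861) = -4*(1740/(-1053 + (92/377 - 9040)) + 1861) = -4*(1740/(-1053 - 3407988/377) + 1861) = -4*(1740/(-3804969/377) + 1861) = -4*(1740*(-377/3804969) + 1861) = -4*(-218660/1268323 + 1861) = -4*2360130443/1268323 = -9440521772/1268323 ≈ -7443.3)
(-1*42)*p - 1*3690770 = -1*42*(-9440521772/1268323) - 1*3690770 = -42*(-9440521772/1268323) - 3690770 = 56643130632/181189 - 3690770 = -612083794898/181189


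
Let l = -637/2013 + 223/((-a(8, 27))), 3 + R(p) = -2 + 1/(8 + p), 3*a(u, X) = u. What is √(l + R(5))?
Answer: I*√973694320170/104676 ≈ 9.4268*I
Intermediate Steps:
a(u, X) = u/3
R(p) = -5 + 1/(8 + p) (R(p) = -3 + (-2 + 1/(8 + p)) = -5 + 1/(8 + p))
l = -1351793/16104 (l = -637/2013 + 223/((-8/3)) = -637*1/2013 + 223/((-1*8/3)) = -637/2013 + 223/(-8/3) = -637/2013 + 223*(-3/8) = -637/2013 - 669/8 = -1351793/16104 ≈ -83.941)
√(l + R(5)) = √(-1351793/16104 + (-39 - 5*5)/(8 + 5)) = √(-1351793/16104 + (-39 - 25)/13) = √(-1351793/16104 + (1/13)*(-64)) = √(-1351793/16104 - 64/13) = √(-18603965/209352) = I*√973694320170/104676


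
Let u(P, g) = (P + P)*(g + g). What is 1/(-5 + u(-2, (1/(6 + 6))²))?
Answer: -18/91 ≈ -0.19780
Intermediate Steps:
u(P, g) = 4*P*g (u(P, g) = (2*P)*(2*g) = 4*P*g)
1/(-5 + u(-2, (1/(6 + 6))²)) = 1/(-5 + 4*(-2)*(1/(6 + 6))²) = 1/(-5 + 4*(-2)*(1/12)²) = 1/(-5 + 4*(-2)*(1/144)) = 1/(-5 - 1/18) = 1/(-91/18) = -18/91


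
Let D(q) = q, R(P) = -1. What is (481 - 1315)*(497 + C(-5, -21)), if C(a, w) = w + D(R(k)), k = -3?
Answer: -396150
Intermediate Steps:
C(a, w) = -1 + w (C(a, w) = w - 1 = -1 + w)
(481 - 1315)*(497 + C(-5, -21)) = (481 - 1315)*(497 + (-1 - 21)) = -834*(497 - 22) = -834*475 = -396150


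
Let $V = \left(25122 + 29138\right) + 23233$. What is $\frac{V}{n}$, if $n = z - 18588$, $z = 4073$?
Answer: $- \frac{77493}{14515} \approx -5.3388$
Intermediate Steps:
$V = 77493$ ($V = 54260 + 23233 = 77493$)
$n = -14515$ ($n = 4073 - 18588 = -14515$)
$\frac{V}{n} = \frac{77493}{-14515} = 77493 \left(- \frac{1}{14515}\right) = - \frac{77493}{14515}$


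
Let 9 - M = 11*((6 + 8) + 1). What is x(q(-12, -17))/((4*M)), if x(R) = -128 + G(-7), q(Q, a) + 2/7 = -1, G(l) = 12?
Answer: 29/156 ≈ 0.18590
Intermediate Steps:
q(Q, a) = -9/7 (q(Q, a) = -2/7 - 1 = -9/7)
x(R) = -116 (x(R) = -128 + 12 = -116)
M = -156 (M = 9 - 11*((6 + 8) + 1) = 9 - 11*(14 + 1) = 9 - 11*15 = 9 - 1*165 = 9 - 165 = -156)
x(q(-12, -17))/((4*M)) = -116/(4*(-156)) = -116/(-624) = -116*(-1/624) = 29/156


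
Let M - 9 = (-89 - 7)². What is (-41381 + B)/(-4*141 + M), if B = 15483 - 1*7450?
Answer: -11116/2887 ≈ -3.8504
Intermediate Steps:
B = 8033 (B = 15483 - 7450 = 8033)
M = 9225 (M = 9 + (-89 - 7)² = 9 + (-96)² = 9 + 9216 = 9225)
(-41381 + B)/(-4*141 + M) = (-41381 + 8033)/(-4*141 + 9225) = -33348/(-564 + 9225) = -33348/8661 = -33348*1/8661 = -11116/2887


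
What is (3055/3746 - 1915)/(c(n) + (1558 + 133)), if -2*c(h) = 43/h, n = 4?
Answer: -5736428/5051481 ≈ -1.1356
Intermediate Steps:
c(h) = -43/(2*h)
(3055/3746 - 1915)/(c(n) + (1558 + 133)) = (3055/3746 - 1915)/(-43/2/4 + (1558 + 133)) = (3055*(1/3746) - 1915)/(-43/2*¼ + 1691) = (3055/3746 - 1915)/(-43/8 + 1691) = -7170535/(3746*13485/8) = -7170535/3746*8/13485 = -5736428/5051481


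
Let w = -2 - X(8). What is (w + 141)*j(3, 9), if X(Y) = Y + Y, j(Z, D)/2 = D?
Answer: 2214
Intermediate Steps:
j(Z, D) = 2*D
X(Y) = 2*Y
w = -18 (w = -2 - 2*8 = -2 - 1*16 = -2 - 16 = -18)
(w + 141)*j(3, 9) = (-18 + 141)*(2*9) = 123*18 = 2214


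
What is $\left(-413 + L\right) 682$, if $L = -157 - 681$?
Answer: $-853182$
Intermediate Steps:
$L = -838$
$\left(-413 + L\right) 682 = \left(-413 - 838\right) 682 = \left(-1251\right) 682 = -853182$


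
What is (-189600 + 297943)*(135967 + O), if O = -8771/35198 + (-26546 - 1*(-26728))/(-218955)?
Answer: 113528899418298434327/7706778090 ≈ 1.4731e+10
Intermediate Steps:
O = -1926860341/7706778090 (O = -8771*1/35198 + (-26546 + 26728)*(-1/218955) = -8771/35198 + 182*(-1/218955) = -8771/35198 - 182/218955 = -1926860341/7706778090 ≈ -0.25002)
(-189600 + 297943)*(135967 + O) = (-189600 + 297943)*(135967 - 1926860341/7706778090) = 108343*(1047865569702689/7706778090) = 113528899418298434327/7706778090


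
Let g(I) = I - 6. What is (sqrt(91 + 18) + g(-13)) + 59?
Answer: 40 + sqrt(109) ≈ 50.440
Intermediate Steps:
g(I) = -6 + I
(sqrt(91 + 18) + g(-13)) + 59 = (sqrt(91 + 18) + (-6 - 13)) + 59 = (sqrt(109) - 19) + 59 = (-19 + sqrt(109)) + 59 = 40 + sqrt(109)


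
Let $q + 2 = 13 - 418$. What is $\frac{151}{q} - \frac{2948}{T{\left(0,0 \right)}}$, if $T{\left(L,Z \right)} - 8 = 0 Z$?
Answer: $- \frac{300261}{814} \approx -368.87$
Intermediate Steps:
$q = -407$ ($q = -2 + \left(13 - 418\right) = -2 - 405 = -407$)
$T{\left(L,Z \right)} = 8$ ($T{\left(L,Z \right)} = 8 + 0 Z = 8 + 0 = 8$)
$\frac{151}{q} - \frac{2948}{T{\left(0,0 \right)}} = \frac{151}{-407} - \frac{2948}{8} = 151 \left(- \frac{1}{407}\right) - \frac{737}{2} = - \frac{151}{407} - \frac{737}{2} = - \frac{300261}{814}$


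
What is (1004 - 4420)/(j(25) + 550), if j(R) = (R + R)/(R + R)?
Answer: -3416/551 ≈ -6.1996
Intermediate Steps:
j(R) = 1 (j(R) = (2*R)/((2*R)) = (2*R)*(1/(2*R)) = 1)
(1004 - 4420)/(j(25) + 550) = (1004 - 4420)/(1 + 550) = -3416/551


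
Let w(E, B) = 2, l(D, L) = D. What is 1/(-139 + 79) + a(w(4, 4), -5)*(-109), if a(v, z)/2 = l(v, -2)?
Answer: -26161/60 ≈ -436.02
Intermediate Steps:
a(v, z) = 2*v
1/(-139 + 79) + a(w(4, 4), -5)*(-109) = 1/(-139 + 79) + (2*2)*(-109) = 1/(-60) + 4*(-109) = -1/60 - 436 = -26161/60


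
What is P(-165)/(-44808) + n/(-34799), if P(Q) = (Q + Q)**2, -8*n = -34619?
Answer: -1327837373/519757864 ≈ -2.5547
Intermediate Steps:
n = 34619/8 (n = -1/8*(-34619) = 34619/8 ≈ 4327.4)
P(Q) = 4*Q**2 (P(Q) = (2*Q)**2 = 4*Q**2)
P(-165)/(-44808) + n/(-34799) = (4*(-165)**2)/(-44808) + (34619/8)/(-34799) = (4*27225)*(-1/44808) + (34619/8)*(-1/34799) = 108900*(-1/44808) - 34619/278392 = -9075/3734 - 34619/278392 = -1327837373/519757864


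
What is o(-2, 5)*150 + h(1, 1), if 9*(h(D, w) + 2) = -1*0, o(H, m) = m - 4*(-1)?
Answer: 1348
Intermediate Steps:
o(H, m) = 4 + m (o(H, m) = m + 4 = 4 + m)
h(D, w) = -2 (h(D, w) = -2 + (-1*0)/9 = -2 + (1/9)*0 = -2 + 0 = -2)
o(-2, 5)*150 + h(1, 1) = (4 + 5)*150 - 2 = 9*150 - 2 = 1350 - 2 = 1348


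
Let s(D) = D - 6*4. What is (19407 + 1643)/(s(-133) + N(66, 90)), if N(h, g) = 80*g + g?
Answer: 21050/7133 ≈ 2.9511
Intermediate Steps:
N(h, g) = 81*g
s(D) = -24 + D (s(D) = D - 24 = -24 + D)
(19407 + 1643)/(s(-133) + N(66, 90)) = (19407 + 1643)/((-24 - 133) + 81*90) = 21050/(-157 + 7290) = 21050/7133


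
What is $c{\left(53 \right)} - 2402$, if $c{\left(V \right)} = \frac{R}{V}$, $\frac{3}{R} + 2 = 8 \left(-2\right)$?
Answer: $- \frac{763837}{318} \approx -2402.0$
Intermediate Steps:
$R = - \frac{1}{6}$ ($R = \frac{3}{-2 + 8 \left(-2\right)} = \frac{3}{-2 - 16} = \frac{3}{-18} = 3 \left(- \frac{1}{18}\right) = - \frac{1}{6} \approx -0.16667$)
$c{\left(V \right)} = - \frac{1}{6 V}$
$c{\left(53 \right)} - 2402 = - \frac{1}{6 \cdot 53} - 2402 = \left(- \frac{1}{6}\right) \frac{1}{53} - 2402 = - \frac{1}{318} - 2402 = - \frac{763837}{318}$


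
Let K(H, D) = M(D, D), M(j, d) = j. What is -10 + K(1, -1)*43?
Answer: -53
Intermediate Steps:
K(H, D) = D
-10 + K(1, -1)*43 = -10 - 1*43 = -10 - 43 = -53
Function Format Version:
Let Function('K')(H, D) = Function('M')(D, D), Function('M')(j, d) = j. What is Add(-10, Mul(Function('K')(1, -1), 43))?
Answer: -53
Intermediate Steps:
Function('K')(H, D) = D
Add(-10, Mul(Function('K')(1, -1), 43)) = Add(-10, Mul(-1, 43)) = Add(-10, -43) = -53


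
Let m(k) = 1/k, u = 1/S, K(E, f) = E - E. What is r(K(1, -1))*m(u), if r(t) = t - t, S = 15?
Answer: 0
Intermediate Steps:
K(E, f) = 0
r(t) = 0
u = 1/15 ≈ 0.066667
r(K(1, -1))*m(u) = 0/(1/15) = 0*15 = 0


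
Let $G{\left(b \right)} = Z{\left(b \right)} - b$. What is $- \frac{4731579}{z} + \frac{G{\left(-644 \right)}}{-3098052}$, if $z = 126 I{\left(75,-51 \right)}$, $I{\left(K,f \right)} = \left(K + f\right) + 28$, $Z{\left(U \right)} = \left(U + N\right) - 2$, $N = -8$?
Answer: $- \frac{407185492183}{563845464} \approx -722.16$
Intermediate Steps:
$Z{\left(U \right)} = -10 + U$ ($Z{\left(U \right)} = \left(U - 8\right) - 2 = \left(-8 + U\right) - 2 = -10 + U$)
$I{\left(K,f \right)} = 28 + K + f$
$z = 6552$ ($z = 126 \left(28 + 75 - 51\right) = 126 \cdot 52 = 6552$)
$G{\left(b \right)} = -10$ ($G{\left(b \right)} = \left(-10 + b\right) - b = -10$)
$- \frac{4731579}{z} + \frac{G{\left(-644 \right)}}{-3098052} = - \frac{4731579}{6552} - \frac{10}{-3098052} = \left(-4731579\right) \frac{1}{6552} - - \frac{5}{1549026} = - \frac{525731}{728} + \frac{5}{1549026} = - \frac{407185492183}{563845464}$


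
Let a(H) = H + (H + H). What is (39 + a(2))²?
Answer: 2025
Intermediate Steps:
a(H) = 3*H (a(H) = H + 2*H = 3*H)
(39 + a(2))² = (39 + 3*2)² = (39 + 6)² = 45² = 2025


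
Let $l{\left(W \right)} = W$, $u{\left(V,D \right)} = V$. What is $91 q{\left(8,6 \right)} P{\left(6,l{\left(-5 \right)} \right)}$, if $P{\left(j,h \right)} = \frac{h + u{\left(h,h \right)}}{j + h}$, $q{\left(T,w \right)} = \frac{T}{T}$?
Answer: $-910$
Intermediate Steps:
$q{\left(T,w \right)} = 1$
$P{\left(j,h \right)} = \frac{2 h}{h + j}$ ($P{\left(j,h \right)} = \frac{h + h}{j + h} = \frac{2 h}{h + j}$)
$91 q{\left(8,6 \right)} P{\left(6,l{\left(-5 \right)} \right)} = 91 \cdot 1 \cdot 2 \left(-5\right) \frac{1}{-5 + 6} = 91 \cdot 2 \left(-5\right) 1^{-1} = 91 \cdot 2 \left(-5\right) 1 = 91 \left(-10\right) = -910$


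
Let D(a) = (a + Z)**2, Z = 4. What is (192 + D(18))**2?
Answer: 456976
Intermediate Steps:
D(a) = (4 + a)**2 (D(a) = (a + 4)**2 = (4 + a)**2)
(192 + D(18))**2 = (192 + (4 + 18)**2)**2 = (192 + 22**2)**2 = (192 + 484)**2 = 676**2 = 456976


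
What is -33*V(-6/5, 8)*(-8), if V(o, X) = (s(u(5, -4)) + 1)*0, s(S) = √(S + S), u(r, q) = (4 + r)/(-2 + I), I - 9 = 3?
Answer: 0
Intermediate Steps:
I = 12 (I = 9 + 3 = 12)
u(r, q) = ⅖ + r/10 (u(r, q) = (4 + r)/(-2 + 12) = (4 + r)/10 = (4 + r)*(⅒) = ⅖ + r/10)
s(S) = √2*√S (s(S) = √(2*S) = √2*√S)
V(o, X) = 0 (V(o, X) = (√2*√(⅖ + (⅒)*5) + 1)*0 = (√2*√(⅖ + ½) + 1)*0 = (√2*√(9/10) + 1)*0 = (√2*(3*√10/10) + 1)*0 = (3*√5/5 + 1)*0 = (1 + 3*√5/5)*0 = 0)
-33*V(-6/5, 8)*(-8) = -33*0*(-8) = 0*(-8) = 0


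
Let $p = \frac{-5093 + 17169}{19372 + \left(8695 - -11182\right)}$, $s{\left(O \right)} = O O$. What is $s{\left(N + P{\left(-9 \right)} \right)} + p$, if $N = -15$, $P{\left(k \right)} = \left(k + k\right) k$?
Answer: $\frac{848143717}{39249} \approx 21609.0$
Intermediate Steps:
$P{\left(k \right)} = 2 k^{2}$ ($P{\left(k \right)} = 2 k k = 2 k^{2}$)
$s{\left(O \right)} = O^{2}$
$p = \frac{12076}{39249}$ ($p = \frac{12076}{19372 + \left(8695 + 11182\right)} = \frac{12076}{19372 + 19877} = \frac{12076}{39249} \approx 0.30768$)
$s{\left(N + P{\left(-9 \right)} \right)} + p = \left(-15 + 2 \left(-9\right)^{2}\right)^{2} + \frac{12076}{39249} = \left(-15 + 2 \cdot 81\right)^{2} + \frac{12076}{39249} = \left(-15 + 162\right)^{2} + \frac{12076}{39249} = 147^{2} + \frac{12076}{39249} = 21609 + \frac{12076}{39249} = \frac{848143717}{39249}$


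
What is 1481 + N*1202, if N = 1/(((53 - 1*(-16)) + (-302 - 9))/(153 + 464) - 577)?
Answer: 526866097/356251 ≈ 1478.9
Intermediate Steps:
N = -617/356251 (N = 1/(((53 + 16) - 311)/617 - 577) = 1/((69 - 311)*(1/617) - 577) = 1/(-242*1/617 - 577) = 1/(-242/617 - 577) = 1/(-356251/617) = -617/356251 ≈ -0.0017319)
1481 + N*1202 = 1481 - 617/356251*1202 = 1481 - 741634/356251 = 526866097/356251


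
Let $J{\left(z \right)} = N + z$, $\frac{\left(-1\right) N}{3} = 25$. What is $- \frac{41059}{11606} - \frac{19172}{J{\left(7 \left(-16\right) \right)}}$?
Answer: $\frac{214832199}{2170322} \approx 98.986$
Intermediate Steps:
$N = -75$ ($N = \left(-3\right) 25 = -75$)
$J{\left(z \right)} = -75 + z$
$- \frac{41059}{11606} - \frac{19172}{J{\left(7 \left(-16\right) \right)}} = - \frac{41059}{11606} - \frac{19172}{-75 + 7 \left(-16\right)} = \left(-41059\right) \frac{1}{11606} - \frac{19172}{-75 - 112} = - \frac{41059}{11606} - \frac{19172}{-187} = - \frac{41059}{11606} - - \frac{19172}{187} = - \frac{41059}{11606} + \frac{19172}{187} = \frac{214832199}{2170322}$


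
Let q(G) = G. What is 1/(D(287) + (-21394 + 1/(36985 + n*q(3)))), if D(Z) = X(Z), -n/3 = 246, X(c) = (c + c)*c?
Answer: 34771/4984214225 ≈ 6.9762e-6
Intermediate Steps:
X(c) = 2*c² (X(c) = (2*c)*c = 2*c²)
n = -738 (n = -3*246 = -738)
D(Z) = 2*Z²
1/(D(287) + (-21394 + 1/(36985 + n*q(3)))) = 1/(2*287² + (-21394 + 1/(36985 - 738*3))) = 1/(2*82369 + (-21394 + 1/(36985 - 2214))) = 1/(164738 + (-21394 + 1/34771)) = 1/(164738 - 743890773/34771) = 1/(4984214225/34771) = 34771/4984214225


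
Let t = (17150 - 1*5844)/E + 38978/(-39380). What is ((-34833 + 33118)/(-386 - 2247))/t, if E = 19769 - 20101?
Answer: -1401386525/75397761238 ≈ -0.018587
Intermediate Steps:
E = -332
t = -28635686/817135 (t = (17150 - 1*5844)/(-332) + 38978/(-39380) = (17150 - 5844)*(-1/332) + 38978*(-1/39380) = 11306*(-1/332) - 19489/19690 = -5653/166 - 19489/19690 = -28635686/817135 ≈ -35.044)
((-34833 + 33118)/(-386 - 2247))/t = ((-34833 + 33118)/(-386 - 2247))/(-28635686/817135) = -1715/(-2633)*(-817135/28635686) = -1715*(-1/2633)*(-817135/28635686) = (1715/2633)*(-817135/28635686) = -1401386525/75397761238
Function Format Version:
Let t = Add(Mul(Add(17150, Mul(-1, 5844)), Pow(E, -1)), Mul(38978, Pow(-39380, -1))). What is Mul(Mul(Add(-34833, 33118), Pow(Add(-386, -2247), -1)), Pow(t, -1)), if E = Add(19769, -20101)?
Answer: Rational(-1401386525, 75397761238) ≈ -0.018587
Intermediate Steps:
E = -332
t = Rational(-28635686, 817135) (t = Add(Mul(Add(17150, Mul(-1, 5844)), Pow(-332, -1)), Mul(38978, Pow(-39380, -1))) = Add(Mul(Add(17150, -5844), Rational(-1, 332)), Mul(38978, Rational(-1, 39380))) = Add(Mul(11306, Rational(-1, 332)), Rational(-19489, 19690)) = Add(Rational(-5653, 166), Rational(-19489, 19690)) = Rational(-28635686, 817135) ≈ -35.044)
Mul(Mul(Add(-34833, 33118), Pow(Add(-386, -2247), -1)), Pow(t, -1)) = Mul(Mul(Add(-34833, 33118), Pow(Add(-386, -2247), -1)), Pow(Rational(-28635686, 817135), -1)) = Mul(Mul(-1715, Pow(-2633, -1)), Rational(-817135, 28635686)) = Mul(Mul(-1715, Rational(-1, 2633)), Rational(-817135, 28635686)) = Mul(Rational(1715, 2633), Rational(-817135, 28635686)) = Rational(-1401386525, 75397761238)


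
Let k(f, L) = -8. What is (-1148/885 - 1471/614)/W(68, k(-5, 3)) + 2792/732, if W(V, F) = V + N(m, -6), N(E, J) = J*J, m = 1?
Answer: 13026179833/3447266160 ≈ 3.7787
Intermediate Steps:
N(E, J) = J²
W(V, F) = 36 + V (W(V, F) = V + (-6)² = V + 36 = 36 + V)
(-1148/885 - 1471/614)/W(68, k(-5, 3)) + 2792/732 = (-1148/885 - 1471/614)/(36 + 68) + 2792/732 = (-1148*1/885 - 1471*1/614)/104 + 2792*(1/732) = (-1148/885 - 1471/614)*(1/104) + 698/183 = -2006707/543390*1/104 + 698/183 = -2006707/56512560 + 698/183 = 13026179833/3447266160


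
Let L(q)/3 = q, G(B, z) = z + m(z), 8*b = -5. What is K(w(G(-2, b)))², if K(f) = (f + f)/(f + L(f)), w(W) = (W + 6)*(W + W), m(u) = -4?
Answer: ¼ ≈ 0.25000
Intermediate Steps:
b = -5/8 (b = (⅛)*(-5) = -5/8 ≈ -0.62500)
G(B, z) = -4 + z (G(B, z) = z - 4 = -4 + z)
L(q) = 3*q
w(W) = 2*W*(6 + W) (w(W) = (6 + W)*(2*W) = 2*W*(6 + W))
K(f) = ½ (K(f) = (f + f)/(f + 3*f) = (2*f)/((4*f)) = (2*f)*(1/(4*f)) = ½)
K(w(G(-2, b)))² = (½)² = ¼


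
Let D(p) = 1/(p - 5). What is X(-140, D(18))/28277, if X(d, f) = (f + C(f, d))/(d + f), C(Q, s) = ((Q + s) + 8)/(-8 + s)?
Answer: -1863/7612507724 ≈ -2.4473e-7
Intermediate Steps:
C(Q, s) = (8 + Q + s)/(-8 + s)
D(p) = 1/(-5 + p)
X(d, f) = (f + (8 + d + f)/(-8 + d))/(d + f) (X(d, f) = (f + (8 + f + d)/(-8 + d))/(d + f) = (f + (8 + d + f)/(-8 + d))/(d + f))
X(-140, D(18))/28277 = ((8 - 140 + 1/(-5 + 18) + (-8 - 140)/(-5 + 18))/((-8 - 140)*(-140 + 1/(-5 + 18))))/28277 = ((8 - 140 + 1/13 - 148/13)/((-148)*(-140 + 1/13)))*(1/28277) = -(8 - 140 + 1/13 + (1/13)*(-148))/(148*(-140 + 1/13))*(1/28277) = -(8 - 140 + 1/13 - 148/13)/(148*(-1819/13))*(1/28277) = -1/148*(-13/1819)*(-1863/13)*(1/28277) = -1863/269212*1/28277 = -1863/7612507724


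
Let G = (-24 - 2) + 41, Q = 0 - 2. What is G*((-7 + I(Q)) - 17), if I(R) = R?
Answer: -390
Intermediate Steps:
Q = -2
G = 15 (G = -26 + 41 = 15)
G*((-7 + I(Q)) - 17) = 15*((-7 - 2) - 17) = 15*(-9 - 17) = 15*(-26) = -390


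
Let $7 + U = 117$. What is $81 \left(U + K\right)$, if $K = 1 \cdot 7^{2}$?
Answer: $12879$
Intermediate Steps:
$U = 110$ ($U = -7 + 117 = 110$)
$K = 49$ ($K = 1 \cdot 49 = 49$)
$81 \left(U + K\right) = 81 \left(110 + 49\right) = 81 \cdot 159 = 12879$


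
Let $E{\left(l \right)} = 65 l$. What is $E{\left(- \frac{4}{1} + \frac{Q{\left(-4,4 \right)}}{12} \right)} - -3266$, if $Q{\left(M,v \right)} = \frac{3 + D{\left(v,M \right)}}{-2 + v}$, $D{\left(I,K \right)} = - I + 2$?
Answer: $\frac{72209}{24} \approx 3008.7$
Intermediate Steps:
$D{\left(I,K \right)} = 2 - I$
$Q{\left(M,v \right)} = \frac{5 - v}{-2 + v}$ ($Q{\left(M,v \right)} = \frac{3 - \left(-2 + v\right)}{-2 + v} = \frac{5 - v}{-2 + v}$)
$E{\left(- \frac{4}{1} + \frac{Q{\left(-4,4 \right)}}{12} \right)} - -3266 = 65 \left(- \frac{4}{1} + \frac{\frac{1}{-2 + 4} \left(5 - 4\right)}{12}\right) - -3266 = 65 \left(\left(-4\right) 1 + \frac{5 - 4}{2} \cdot \frac{1}{12}\right) + 3266 = 65 \left(-4 + \frac{1}{2} \cdot 1 \cdot \frac{1}{12}\right) + 3266 = 65 \left(-4 + \frac{1}{2} \cdot \frac{1}{12}\right) + 3266 = 65 \left(-4 + \frac{1}{24}\right) + 3266 = 65 \left(- \frac{95}{24}\right) + 3266 = - \frac{6175}{24} + 3266 = \frac{72209}{24}$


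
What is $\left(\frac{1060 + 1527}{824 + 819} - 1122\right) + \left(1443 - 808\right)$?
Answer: $- \frac{797554}{1643} \approx -485.43$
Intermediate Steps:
$\left(\frac{1060 + 1527}{824 + 819} - 1122\right) + \left(1443 - 808\right) = \left(\frac{2587}{1643} - 1122\right) + \left(1443 - 808\right) = \left(2587 \cdot \frac{1}{1643} - 1122\right) + 635 = \left(\frac{2587}{1643} - 1122\right) + 635 = - \frac{1840859}{1643} + 635 = - \frac{797554}{1643}$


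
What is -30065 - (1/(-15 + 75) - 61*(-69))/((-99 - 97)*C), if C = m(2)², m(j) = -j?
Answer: -1414005059/47040 ≈ -30060.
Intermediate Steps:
C = 4 (C = (-1*2)² = (-2)² = 4)
-30065 - (1/(-15 + 75) - 61*(-69))/((-99 - 97)*C) = -30065 - (1/(-15 + 75) - 61*(-69))/((-99 - 97)*4) = -30065 - (1/60 + 4209)/((-196*4)) = -30065 - (1/60 + 4209)/(-784) = -30065 - 252541*(-1)/(60*784) = -30065 - 1*(-252541/47040) = -30065 + 252541/47040 = -1414005059/47040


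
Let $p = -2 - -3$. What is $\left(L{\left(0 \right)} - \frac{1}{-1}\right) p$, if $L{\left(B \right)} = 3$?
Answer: $4$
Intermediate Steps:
$p = 1$ ($p = -2 + 3 = 1$)
$\left(L{\left(0 \right)} - \frac{1}{-1}\right) p = \left(3 - \frac{1}{-1}\right) 1 = \left(3 - -1\right) 1 = \left(3 + 1\right) 1 = 4 \cdot 1 = 4$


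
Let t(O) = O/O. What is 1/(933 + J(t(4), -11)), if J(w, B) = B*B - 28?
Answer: 1/1026 ≈ 0.00097466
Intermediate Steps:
t(O) = 1
J(w, B) = -28 + B² (J(w, B) = B² - 28 = -28 + B²)
1/(933 + J(t(4), -11)) = 1/(933 + (-28 + (-11)²)) = 1/(933 + (-28 + 121)) = 1/(933 + 93) = 1/1026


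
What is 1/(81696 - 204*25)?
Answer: 1/76596 ≈ 1.3056e-5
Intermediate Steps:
1/(81696 - 204*25) = 1/(81696 - 5100) = 1/76596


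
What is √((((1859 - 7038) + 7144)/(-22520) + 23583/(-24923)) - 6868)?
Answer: I*√21638793434413998646/56126596 ≈ 82.88*I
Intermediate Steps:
√((((1859 - 7038) + 7144)/(-22520) + 23583/(-24923)) - 6868) = √(((-5179 + 7144)*(-1/22520) + 23583*(-1/24923)) - 6868) = √((1965*(-1/22520) - 23583/24923) - 6868) = √((-393/4504 - 23583/24923) - 6868) = √(-116012571/112253192 - 6868) = √(-771070935227/112253192) = I*√21638793434413998646/56126596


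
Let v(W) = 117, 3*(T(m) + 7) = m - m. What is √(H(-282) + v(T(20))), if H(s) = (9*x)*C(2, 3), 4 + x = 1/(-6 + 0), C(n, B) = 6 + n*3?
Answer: 3*I*√37 ≈ 18.248*I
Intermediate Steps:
C(n, B) = 6 + 3*n
x = -25/6 (x = -4 + 1/(-6 + 0) = -4 + 1/(-6) = -4 - ⅙ = -25/6 ≈ -4.1667)
T(m) = -7 (T(m) = -7 + (m - m)/3 = -7 + (⅓)*0 = -7 + 0 = -7)
H(s) = -450 (H(s) = (9*(-25/6))*(6 + 3*2) = -75*(6 + 6)/2 = -75/2*12 = -450)
√(H(-282) + v(T(20))) = √(-450 + 117) = √(-333) = 3*I*√37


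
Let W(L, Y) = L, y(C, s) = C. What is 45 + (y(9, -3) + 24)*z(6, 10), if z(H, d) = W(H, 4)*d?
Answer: 2025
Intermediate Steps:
z(H, d) = H*d
45 + (y(9, -3) + 24)*z(6, 10) = 45 + (9 + 24)*(6*10) = 45 + 33*60 = 45 + 1980 = 2025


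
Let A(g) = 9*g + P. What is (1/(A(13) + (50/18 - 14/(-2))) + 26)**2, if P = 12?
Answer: 1055145289/1560001 ≈ 676.38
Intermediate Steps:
A(g) = 12 + 9*g (A(g) = 9*g + 12 = 12 + 9*g)
(1/(A(13) + (50/18 - 14/(-2))) + 26)**2 = (1/((12 + 9*13) + (50/18 - 14/(-2))) + 26)**2 = (1/((12 + 117) + (50*(1/18) - 14*(-1/2))) + 26)**2 = (1/(129 + (25/9 + 7)) + 26)**2 = (1/(129 + 88/9) + 26)**2 = (1/(1249/9) + 26)**2 = (9/1249 + 26)**2 = (32483/1249)**2 = 1055145289/1560001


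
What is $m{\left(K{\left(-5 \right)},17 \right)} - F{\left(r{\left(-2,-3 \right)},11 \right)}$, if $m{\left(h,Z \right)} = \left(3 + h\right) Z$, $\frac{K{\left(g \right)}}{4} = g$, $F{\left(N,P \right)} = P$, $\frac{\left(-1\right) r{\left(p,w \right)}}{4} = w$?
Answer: $-300$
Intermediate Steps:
$r{\left(p,w \right)} = - 4 w$
$K{\left(g \right)} = 4 g$
$m{\left(h,Z \right)} = Z \left(3 + h\right)$
$m{\left(K{\left(-5 \right)},17 \right)} - F{\left(r{\left(-2,-3 \right)},11 \right)} = 17 \left(3 + 4 \left(-5\right)\right) - 11 = 17 \left(3 - 20\right) - 11 = 17 \left(-17\right) - 11 = -289 - 11 = -300$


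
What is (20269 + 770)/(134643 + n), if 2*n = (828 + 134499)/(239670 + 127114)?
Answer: 5144512384/32923310517 ≈ 0.15626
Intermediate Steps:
n = 135327/733568 (n = ((828 + 134499)/(239670 + 127114))/2 = (135327/366784)/2 = (135327*(1/366784))/2 = (½)*(135327/366784) = 135327/733568 ≈ 0.18448)
(20269 + 770)/(134643 + n) = (20269 + 770)/(134643 + 135327/733568) = 21039/(98769931551/733568) = 21039*(733568/98769931551) = 5144512384/32923310517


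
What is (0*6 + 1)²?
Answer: 1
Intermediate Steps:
(0*6 + 1)² = (0 + 1)² = 1² = 1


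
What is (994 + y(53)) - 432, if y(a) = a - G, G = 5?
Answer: 610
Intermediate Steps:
y(a) = -5 + a (y(a) = a - 1*5 = a - 5 = -5 + a)
(994 + y(53)) - 432 = (994 + (-5 + 53)) - 432 = (994 + 48) - 432 = 1042 - 432 = 610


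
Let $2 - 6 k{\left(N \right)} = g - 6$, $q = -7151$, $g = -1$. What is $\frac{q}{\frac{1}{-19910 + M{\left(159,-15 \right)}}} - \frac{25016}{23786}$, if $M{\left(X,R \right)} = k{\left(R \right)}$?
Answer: $\frac{3386310122715}{23786} \approx 1.4237 \cdot 10^{8}$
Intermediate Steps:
$k{\left(N \right)} = \frac{3}{2}$ ($k{\left(N \right)} = \frac{1}{3} - \frac{-1 - 6}{6} = \frac{1}{3} - - \frac{7}{6} = \frac{1}{3} + \frac{7}{6} = \frac{3}{2}$)
$M{\left(X,R \right)} = \frac{3}{2}$
$\frac{q}{\frac{1}{-19910 + M{\left(159,-15 \right)}}} - \frac{25016}{23786} = - \frac{7151}{\frac{1}{-19910 + \frac{3}{2}}} - \frac{25016}{23786} = - \frac{7151}{\frac{1}{- \frac{39817}{2}}} - \frac{12508}{11893} = - \frac{7151}{- \frac{2}{39817}} - \frac{12508}{11893} = \left(-7151\right) \left(- \frac{39817}{2}\right) - \frac{12508}{11893} = \frac{284731367}{2} - \frac{12508}{11893} = \frac{3386310122715}{23786}$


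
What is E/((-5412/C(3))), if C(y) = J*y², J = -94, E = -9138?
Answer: -644229/451 ≈ -1428.4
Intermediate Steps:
C(y) = -94*y²
E/((-5412/C(3))) = -9138/((-5412/((-94*3²)))) = -9138/((-5412/((-94*9)))) = -9138/((-5412/(-846))) = -9138/((-5412*(-1/846))) = -9138/902/141 = -9138*141/902 = -644229/451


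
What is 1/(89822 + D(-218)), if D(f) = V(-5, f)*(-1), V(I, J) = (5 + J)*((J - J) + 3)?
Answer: 1/90461 ≈ 1.1054e-5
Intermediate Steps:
V(I, J) = 15 + 3*J (V(I, J) = (5 + J)*(0 + 3) = (5 + J)*3 = 15 + 3*J)
D(f) = -15 - 3*f (D(f) = (15 + 3*f)*(-1) = -15 - 3*f)
1/(89822 + D(-218)) = 1/(89822 + (-15 - 3*(-218))) = 1/(89822 + (-15 + 654)) = 1/(89822 + 639) = 1/90461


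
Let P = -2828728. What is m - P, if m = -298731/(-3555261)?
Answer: 3352288878913/1185087 ≈ 2.8287e+6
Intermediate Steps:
m = 99577/1185087 (m = -298731*(-1/3555261) = 99577/1185087 ≈ 0.084025)
m - P = 99577/1185087 - 1*(-2828728) = 99577/1185087 + 2828728 = 3352288878913/1185087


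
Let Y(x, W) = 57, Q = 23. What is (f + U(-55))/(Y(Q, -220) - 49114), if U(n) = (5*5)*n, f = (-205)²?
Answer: -40650/49057 ≈ -0.82863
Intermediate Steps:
f = 42025
U(n) = 25*n
(f + U(-55))/(Y(Q, -220) - 49114) = (42025 + 25*(-55))/(57 - 49114) = (42025 - 1375)/(-49057) = 40650*(-1/49057) = -40650/49057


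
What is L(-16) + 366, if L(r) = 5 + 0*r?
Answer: 371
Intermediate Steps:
L(r) = 5 (L(r) = 5 + 0 = 5)
L(-16) + 366 = 5 + 366 = 371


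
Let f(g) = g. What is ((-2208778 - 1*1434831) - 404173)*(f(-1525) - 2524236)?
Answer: 10223729912102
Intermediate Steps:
((-2208778 - 1*1434831) - 404173)*(f(-1525) - 2524236) = ((-2208778 - 1*1434831) - 404173)*(-1525 - 2524236) = ((-2208778 - 1434831) - 404173)*(-2525761) = (-3643609 - 404173)*(-2525761) = -4047782*(-2525761) = 10223729912102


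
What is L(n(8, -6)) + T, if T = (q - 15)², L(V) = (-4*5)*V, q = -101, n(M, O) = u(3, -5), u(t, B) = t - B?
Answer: 13296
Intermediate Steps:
n(M, O) = 8 (n(M, O) = 3 - 1*(-5) = 3 + 5 = 8)
L(V) = -20*V
T = 13456 (T = (-101 - 15)² = (-116)² = 13456)
L(n(8, -6)) + T = -20*8 + 13456 = -160 + 13456 = 13296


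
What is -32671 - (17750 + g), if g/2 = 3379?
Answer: -57179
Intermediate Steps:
g = 6758 (g = 2*3379 = 6758)
-32671 - (17750 + g) = -32671 - (17750 + 6758) = -32671 - 1*24508 = -32671 - 24508 = -57179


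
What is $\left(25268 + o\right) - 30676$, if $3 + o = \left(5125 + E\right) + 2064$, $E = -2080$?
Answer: $-302$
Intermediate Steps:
$o = 5106$ ($o = -3 + \left(\left(5125 - 2080\right) + 2064\right) = -3 + \left(3045 + 2064\right) = -3 + 5109 = 5106$)
$\left(25268 + o\right) - 30676 = \left(25268 + 5106\right) - 30676 = 30374 - 30676 = -302$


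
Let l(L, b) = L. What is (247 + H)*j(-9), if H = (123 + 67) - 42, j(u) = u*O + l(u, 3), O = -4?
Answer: 10665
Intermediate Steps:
j(u) = -3*u (j(u) = u*(-4) + u = -4*u + u = -3*u)
H = 148 (H = 190 - 42 = 148)
(247 + H)*j(-9) = (247 + 148)*(-3*(-9)) = 395*27 = 10665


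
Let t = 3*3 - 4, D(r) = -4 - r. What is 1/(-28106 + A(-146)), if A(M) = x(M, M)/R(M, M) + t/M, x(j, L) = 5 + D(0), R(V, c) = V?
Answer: -73/2051741 ≈ -3.5580e-5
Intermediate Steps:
t = 5 (t = 9 - 4 = 5)
x(j, L) = 1 (x(j, L) = 5 + (-4 - 1*0) = 5 + (-4 + 0) = 5 - 4 = 1)
A(M) = 6/M (A(M) = 1/M + 5/M = 6/M)
1/(-28106 + A(-146)) = 1/(-28106 + 6/(-146)) = 1/(-28106 + 6*(-1/146)) = 1/(-28106 - 3/73) = 1/(-2051741/73) = -73/2051741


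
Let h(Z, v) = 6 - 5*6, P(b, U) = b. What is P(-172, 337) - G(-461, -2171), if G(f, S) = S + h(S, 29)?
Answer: 2023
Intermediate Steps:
h(Z, v) = -24 (h(Z, v) = 6 - 30 = -24)
G(f, S) = -24 + S (G(f, S) = S - 24 = -24 + S)
P(-172, 337) - G(-461, -2171) = -172 - (-24 - 2171) = -172 - 1*(-2195) = -172 + 2195 = 2023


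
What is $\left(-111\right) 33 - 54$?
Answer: $-3717$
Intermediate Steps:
$\left(-111\right) 33 - 54 = -3663 - 54 = -3717$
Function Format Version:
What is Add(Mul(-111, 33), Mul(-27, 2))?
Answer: -3717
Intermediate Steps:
Add(Mul(-111, 33), Mul(-27, 2)) = Add(-3663, -54) = -3717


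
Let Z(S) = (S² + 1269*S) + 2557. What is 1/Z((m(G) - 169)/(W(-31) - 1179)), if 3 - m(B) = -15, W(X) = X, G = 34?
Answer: 1464100/3975585491 ≈ 0.00036827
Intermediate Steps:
m(B) = 18 (m(B) = 3 - 1*(-15) = 3 + 15 = 18)
Z(S) = 2557 + S² + 1269*S
1/Z((m(G) - 169)/(W(-31) - 1179)) = 1/(2557 + ((18 - 169)/(-31 - 1179))² + 1269*((18 - 169)/(-31 - 1179))) = 1/(2557 + (-151/(-1210))² + 1269*(-151/(-1210))) = 1/(2557 + (-151*(-1/1210))² + 1269*(-151*(-1/1210))) = 1/(2557 + (151/1210)² + 1269*(151/1210)) = 1/(2557 + 22801/1464100 + 191619/1210) = 1/(3975585491/1464100) = 1464100/3975585491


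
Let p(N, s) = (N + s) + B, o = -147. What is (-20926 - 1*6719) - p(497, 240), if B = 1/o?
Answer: -4172153/147 ≈ -28382.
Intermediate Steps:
B = -1/147 (B = 1/(-147) = -1/147 ≈ -0.0068027)
p(N, s) = -1/147 + N + s (p(N, s) = (N + s) - 1/147 = -1/147 + N + s)
(-20926 - 1*6719) - p(497, 240) = (-20926 - 1*6719) - (-1/147 + 497 + 240) = (-20926 - 6719) - 1*108338/147 = -27645 - 108338/147 = -4172153/147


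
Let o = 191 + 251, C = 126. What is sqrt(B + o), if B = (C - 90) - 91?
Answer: 3*sqrt(43) ≈ 19.672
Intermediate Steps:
o = 442
B = -55 (B = (126 - 90) - 91 = 36 - 91 = -55)
sqrt(B + o) = sqrt(-55 + 442) = sqrt(387) = 3*sqrt(43)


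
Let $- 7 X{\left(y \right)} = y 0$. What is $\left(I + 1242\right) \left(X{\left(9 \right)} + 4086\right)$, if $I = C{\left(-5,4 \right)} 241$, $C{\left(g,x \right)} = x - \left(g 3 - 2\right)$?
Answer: $25754058$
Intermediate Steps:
$X{\left(y \right)} = 0$ ($X{\left(y \right)} = - \frac{y 0}{7} = \left(- \frac{1}{7}\right) 0 = 0$)
$C{\left(g,x \right)} = 2 + x - 3 g$ ($C{\left(g,x \right)} = x - \left(3 g - 2\right) = x - \left(-2 + 3 g\right) = 2 + x - 3 g$)
$I = 5061$ ($I = \left(2 + 4 - -15\right) 241 = \left(2 + 4 + 15\right) 241 = 21 \cdot 241 = 5061$)
$\left(I + 1242\right) \left(X{\left(9 \right)} + 4086\right) = \left(5061 + 1242\right) \left(0 + 4086\right) = 6303 \cdot 4086 = 25754058$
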